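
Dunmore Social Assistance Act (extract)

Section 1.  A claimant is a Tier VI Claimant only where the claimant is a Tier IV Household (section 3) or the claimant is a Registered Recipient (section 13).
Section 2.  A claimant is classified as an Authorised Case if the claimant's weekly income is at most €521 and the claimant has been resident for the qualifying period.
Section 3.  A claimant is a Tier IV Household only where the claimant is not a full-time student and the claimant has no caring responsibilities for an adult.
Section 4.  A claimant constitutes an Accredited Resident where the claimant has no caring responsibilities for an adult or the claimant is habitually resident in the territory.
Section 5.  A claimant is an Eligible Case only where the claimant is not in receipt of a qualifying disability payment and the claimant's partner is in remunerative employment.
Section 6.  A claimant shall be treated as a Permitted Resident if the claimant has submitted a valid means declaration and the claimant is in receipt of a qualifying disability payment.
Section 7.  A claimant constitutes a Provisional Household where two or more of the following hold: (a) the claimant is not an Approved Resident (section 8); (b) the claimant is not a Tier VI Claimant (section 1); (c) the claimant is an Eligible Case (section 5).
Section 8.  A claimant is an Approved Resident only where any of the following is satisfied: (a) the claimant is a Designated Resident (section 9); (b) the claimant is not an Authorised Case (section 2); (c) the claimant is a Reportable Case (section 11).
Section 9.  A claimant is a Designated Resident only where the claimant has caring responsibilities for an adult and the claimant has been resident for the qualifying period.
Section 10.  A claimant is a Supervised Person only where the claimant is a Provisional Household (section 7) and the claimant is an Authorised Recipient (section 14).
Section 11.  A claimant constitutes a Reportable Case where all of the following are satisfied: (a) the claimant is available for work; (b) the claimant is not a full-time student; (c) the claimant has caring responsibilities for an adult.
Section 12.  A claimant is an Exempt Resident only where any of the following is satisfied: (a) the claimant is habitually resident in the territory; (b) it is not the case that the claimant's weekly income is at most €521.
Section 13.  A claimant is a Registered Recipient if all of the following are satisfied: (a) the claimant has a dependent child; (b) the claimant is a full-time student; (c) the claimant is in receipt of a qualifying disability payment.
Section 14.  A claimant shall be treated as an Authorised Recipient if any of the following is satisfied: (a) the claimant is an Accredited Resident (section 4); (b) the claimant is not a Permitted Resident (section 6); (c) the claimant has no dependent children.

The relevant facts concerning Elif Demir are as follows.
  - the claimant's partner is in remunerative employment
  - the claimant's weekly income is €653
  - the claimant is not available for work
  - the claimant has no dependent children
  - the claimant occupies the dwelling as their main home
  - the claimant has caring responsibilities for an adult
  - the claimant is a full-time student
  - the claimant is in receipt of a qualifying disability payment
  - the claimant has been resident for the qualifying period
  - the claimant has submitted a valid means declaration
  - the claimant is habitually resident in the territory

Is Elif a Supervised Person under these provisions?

No

section 9 — Designated Resident: [the claimant has caring responsibilities for an adult? yes] AND [the claimant has been resident for the qualifying period? yes] → satisfied.
section 2 — Authorised Case: [claimant's weekly income: €653 ≤ €521? no] AND [the claimant has been resident for the qualifying period? yes] → not satisfied.
section 11 — Reportable Case: [the claimant is available for work? no] AND [the claimant is not a full-time student? no] AND [the claimant has caring responsibilities for an adult? yes] → not satisfied.
section 8 — Approved Resident: [Designated Resident (section 9)? yes] OR [not an Authorised Case (section 2)? yes] OR [Reportable Case (section 11)? no] → satisfied.
section 3 — Tier IV Household: [the claimant is not a full-time student? no] AND [the claimant has no caring responsibilities for an adult? no] → not satisfied.
section 13 — Registered Recipient: [the claimant has a dependent child? no] AND [the claimant is a full-time student? yes] AND [the claimant is in receipt of a qualifying disability payment? yes] → not satisfied.
section 1 — Tier VI Claimant: [Tier IV Household (section 3)? no] OR [Registered Recipient (section 13)? no] → not satisfied.
section 5 — Eligible Case: [the claimant is not in receipt of a qualifying disability payment? no] AND [the claimant's partner is in remunerative employment? yes] → not satisfied.
section 7 — Provisional Household: not an Approved Resident (section 8)? no; not a Tier VI Claimant (section 1)? yes; Eligible Case (section 5)? no — 1 of 3 hold (need ≥2) → not satisfied.
section 4 — Accredited Resident: [the claimant has no caring responsibilities for an adult? no] OR [the claimant is habitually resident in the territory? yes] → satisfied.
section 6 — Permitted Resident: [the claimant has submitted a valid means declaration? yes] AND [the claimant is in receipt of a qualifying disability payment? yes] → satisfied.
section 14 — Authorised Recipient: [Accredited Resident (section 4)? yes] OR [not a Permitted Resident (section 6)? no] OR [the claimant has no dependent children? yes] → satisfied.
section 10 — Supervised Person: [Provisional Household (section 7)? no] AND [Authorised Recipient (section 14)? yes] → not satisfied.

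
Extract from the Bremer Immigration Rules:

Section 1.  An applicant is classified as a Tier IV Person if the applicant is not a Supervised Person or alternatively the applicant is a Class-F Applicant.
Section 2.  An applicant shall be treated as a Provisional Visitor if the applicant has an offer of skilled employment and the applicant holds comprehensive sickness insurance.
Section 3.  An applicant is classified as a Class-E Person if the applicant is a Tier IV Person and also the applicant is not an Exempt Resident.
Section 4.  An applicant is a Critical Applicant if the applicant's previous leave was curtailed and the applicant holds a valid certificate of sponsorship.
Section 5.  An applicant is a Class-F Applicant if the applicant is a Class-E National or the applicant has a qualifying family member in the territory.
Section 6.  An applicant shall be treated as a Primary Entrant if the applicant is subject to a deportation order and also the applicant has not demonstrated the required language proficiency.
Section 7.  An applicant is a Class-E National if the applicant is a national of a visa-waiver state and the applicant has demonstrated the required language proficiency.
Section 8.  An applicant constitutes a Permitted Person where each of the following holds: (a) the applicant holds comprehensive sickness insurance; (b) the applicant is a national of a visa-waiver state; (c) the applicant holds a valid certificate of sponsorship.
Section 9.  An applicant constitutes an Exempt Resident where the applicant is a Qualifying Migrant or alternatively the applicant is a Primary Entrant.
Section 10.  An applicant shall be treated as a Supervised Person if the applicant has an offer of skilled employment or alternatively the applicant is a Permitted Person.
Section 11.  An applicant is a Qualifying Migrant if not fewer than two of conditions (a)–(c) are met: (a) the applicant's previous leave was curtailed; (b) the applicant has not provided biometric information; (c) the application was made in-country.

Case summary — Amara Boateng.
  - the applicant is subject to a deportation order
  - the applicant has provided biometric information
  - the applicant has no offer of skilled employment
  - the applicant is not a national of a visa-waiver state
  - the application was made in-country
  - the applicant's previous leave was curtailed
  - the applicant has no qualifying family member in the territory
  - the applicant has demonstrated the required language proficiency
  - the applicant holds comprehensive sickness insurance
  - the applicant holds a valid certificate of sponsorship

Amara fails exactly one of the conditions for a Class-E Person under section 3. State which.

section 8 — Permitted Person: [the applicant holds comprehensive sickness insurance? yes] AND [the applicant is a national of a visa-waiver state? no] AND [the applicant holds a valid certificate of sponsorship? yes] → not satisfied.
section 10 — Supervised Person: [the applicant has an offer of skilled employment? no] OR [Permitted Person (section 8)? no] → not satisfied.
section 7 — Class-E National: [the applicant is a national of a visa-waiver state? no] AND [the applicant has demonstrated the required language proficiency? yes] → not satisfied.
section 5 — Class-F Applicant: [Class-E National (section 7)? no] OR [the applicant has a qualifying family member in the territory? no] → not satisfied.
section 1 — Tier IV Person: [not a Supervised Person (section 10)? yes] OR [Class-F Applicant (section 5)? no] → satisfied.
section 11 — Qualifying Migrant: the applicant's previous leave was curtailed? yes; the applicant has not provided biometric information? no; the application was made in-country? yes — 2 of 3 hold (need ≥2) → satisfied.
section 6 — Primary Entrant: [the applicant is subject to a deportation order? yes] AND [the applicant has not demonstrated the required language proficiency? no] → not satisfied.
section 9 — Exempt Resident: [Qualifying Migrant (section 11)? yes] OR [Primary Entrant (section 6)? no] → satisfied.
section 3 — Class-E Person: [Tier IV Person (section 1)? yes] AND [not an Exempt Resident (section 9)? no] → not satisfied.

Exempt Resident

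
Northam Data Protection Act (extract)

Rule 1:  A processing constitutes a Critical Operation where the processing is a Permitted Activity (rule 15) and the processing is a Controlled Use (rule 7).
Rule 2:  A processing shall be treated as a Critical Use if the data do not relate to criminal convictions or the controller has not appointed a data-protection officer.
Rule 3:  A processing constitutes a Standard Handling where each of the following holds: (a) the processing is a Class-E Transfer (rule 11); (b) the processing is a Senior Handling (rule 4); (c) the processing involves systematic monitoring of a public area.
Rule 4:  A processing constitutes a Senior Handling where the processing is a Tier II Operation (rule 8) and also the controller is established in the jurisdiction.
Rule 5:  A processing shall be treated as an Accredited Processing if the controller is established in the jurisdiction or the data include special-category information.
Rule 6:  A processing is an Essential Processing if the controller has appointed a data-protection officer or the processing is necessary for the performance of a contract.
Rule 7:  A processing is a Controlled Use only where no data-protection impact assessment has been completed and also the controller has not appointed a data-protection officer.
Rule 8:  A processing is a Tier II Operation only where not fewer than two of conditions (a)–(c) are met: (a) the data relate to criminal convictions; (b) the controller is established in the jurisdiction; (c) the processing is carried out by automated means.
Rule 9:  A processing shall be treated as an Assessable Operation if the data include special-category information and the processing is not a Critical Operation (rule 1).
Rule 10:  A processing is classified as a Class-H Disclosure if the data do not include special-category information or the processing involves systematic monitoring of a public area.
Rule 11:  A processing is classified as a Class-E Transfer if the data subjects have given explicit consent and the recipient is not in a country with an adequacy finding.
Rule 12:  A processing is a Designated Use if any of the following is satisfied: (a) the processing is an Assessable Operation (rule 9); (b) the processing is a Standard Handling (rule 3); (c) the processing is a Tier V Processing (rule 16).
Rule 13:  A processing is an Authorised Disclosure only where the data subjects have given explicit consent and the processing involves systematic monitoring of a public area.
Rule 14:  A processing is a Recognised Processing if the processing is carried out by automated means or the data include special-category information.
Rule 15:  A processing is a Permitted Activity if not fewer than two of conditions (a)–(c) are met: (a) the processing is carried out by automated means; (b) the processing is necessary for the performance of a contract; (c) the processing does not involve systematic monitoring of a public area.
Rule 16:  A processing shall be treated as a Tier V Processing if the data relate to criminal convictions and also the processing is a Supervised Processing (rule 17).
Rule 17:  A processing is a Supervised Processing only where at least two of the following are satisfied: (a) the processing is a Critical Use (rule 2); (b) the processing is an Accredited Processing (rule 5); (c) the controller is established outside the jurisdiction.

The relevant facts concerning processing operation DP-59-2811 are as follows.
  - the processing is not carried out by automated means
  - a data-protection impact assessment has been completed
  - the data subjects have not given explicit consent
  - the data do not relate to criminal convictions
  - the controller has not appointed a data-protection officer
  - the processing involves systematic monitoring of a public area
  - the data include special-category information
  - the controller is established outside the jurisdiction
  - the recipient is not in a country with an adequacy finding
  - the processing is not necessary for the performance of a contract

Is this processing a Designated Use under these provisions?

Yes

rule 15 — Permitted Activity: the processing is carried out by automated means? no; the processing is necessary for the performance of a contract? no; the processing does not involve systematic monitoring of a public area? no — 0 of 3 hold (need ≥2) → not satisfied.
rule 7 — Controlled Use: [no data-protection impact assessment has been completed? no] AND [the controller has not appointed a data-protection officer? yes] → not satisfied.
rule 1 — Critical Operation: [Permitted Activity (rule 15)? no] AND [Controlled Use (rule 7)? no] → not satisfied.
rule 9 — Assessable Operation: [the data include special-category information? yes] AND [not a Critical Operation (rule 1)? yes] → satisfied.
rule 11 — Class-E Transfer: [the data subjects have given explicit consent? no] AND [the recipient is not in a country with an adequacy finding? yes] → not satisfied.
rule 8 — Tier II Operation: the data relate to criminal convictions? no; the controller is established in the jurisdiction? no; the processing is carried out by automated means? no — 0 of 3 hold (need ≥2) → not satisfied.
rule 4 — Senior Handling: [Tier II Operation (rule 8)? no] AND [the controller is established in the jurisdiction? no] → not satisfied.
rule 3 — Standard Handling: [Class-E Transfer (rule 11)? no] AND [Senior Handling (rule 4)? no] AND [the processing involves systematic monitoring of a public area? yes] → not satisfied.
rule 2 — Critical Use: [the data do not relate to criminal convictions? yes] OR [the controller has not appointed a data-protection officer? yes] → satisfied.
rule 5 — Accredited Processing: [the controller is established in the jurisdiction? no] OR [the data include special-category information? yes] → satisfied.
rule 17 — Supervised Processing: Critical Use (rule 2)? yes; Accredited Processing (rule 5)? yes; the controller is established outside the jurisdiction? yes — 3 of 3 hold (need ≥2) → satisfied.
rule 16 — Tier V Processing: [the data relate to criminal convictions? no] AND [Supervised Processing (rule 17)? yes] → not satisfied.
rule 12 — Designated Use: [Assessable Operation (rule 9)? yes] OR [Standard Handling (rule 3)? no] OR [Tier V Processing (rule 16)? no] → satisfied.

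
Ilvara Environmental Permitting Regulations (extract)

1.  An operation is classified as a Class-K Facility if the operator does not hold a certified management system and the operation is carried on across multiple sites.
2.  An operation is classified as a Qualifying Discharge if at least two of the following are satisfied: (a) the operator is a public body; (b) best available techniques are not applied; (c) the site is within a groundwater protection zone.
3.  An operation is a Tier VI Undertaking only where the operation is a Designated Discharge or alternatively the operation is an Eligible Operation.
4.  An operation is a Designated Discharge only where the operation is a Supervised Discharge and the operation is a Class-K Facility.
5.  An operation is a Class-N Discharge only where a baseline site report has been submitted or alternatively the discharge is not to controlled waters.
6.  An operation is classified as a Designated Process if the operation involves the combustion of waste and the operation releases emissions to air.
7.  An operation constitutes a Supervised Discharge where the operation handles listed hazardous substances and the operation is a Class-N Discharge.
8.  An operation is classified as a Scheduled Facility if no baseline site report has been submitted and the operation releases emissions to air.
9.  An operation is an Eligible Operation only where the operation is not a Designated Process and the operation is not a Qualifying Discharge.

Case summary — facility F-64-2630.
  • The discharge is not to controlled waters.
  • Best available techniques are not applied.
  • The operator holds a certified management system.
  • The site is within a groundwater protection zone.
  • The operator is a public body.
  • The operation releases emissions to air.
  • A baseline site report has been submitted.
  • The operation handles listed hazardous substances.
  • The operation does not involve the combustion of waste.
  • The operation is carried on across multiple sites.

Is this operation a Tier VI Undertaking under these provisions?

paragraph 5 — Class-N Discharge: [a baseline site report has been submitted? yes] OR [the discharge is not to controlled waters? yes] → satisfied.
paragraph 7 — Supervised Discharge: [the operation handles listed hazardous substances? yes] AND [Class-N Discharge (paragraph 5)? yes] → satisfied.
paragraph 1 — Class-K Facility: [the operator does not hold a certified management system? no] AND [the operation is carried on across multiple sites? yes] → not satisfied.
paragraph 4 — Designated Discharge: [Supervised Discharge (paragraph 7)? yes] AND [Class-K Facility (paragraph 1)? no] → not satisfied.
paragraph 6 — Designated Process: [the operation involves the combustion of waste? no] AND [the operation releases emissions to air? yes] → not satisfied.
paragraph 2 — Qualifying Discharge: the operator is a public body? yes; best available techniques are not applied? yes; the site is within a groundwater protection zone? yes — 3 of 3 hold (need ≥2) → satisfied.
paragraph 9 — Eligible Operation: [not a Designated Process (paragraph 6)? yes] AND [not a Qualifying Discharge (paragraph 2)? no] → not satisfied.
paragraph 3 — Tier VI Undertaking: [Designated Discharge (paragraph 4)? no] OR [Eligible Operation (paragraph 9)? no] → not satisfied.

No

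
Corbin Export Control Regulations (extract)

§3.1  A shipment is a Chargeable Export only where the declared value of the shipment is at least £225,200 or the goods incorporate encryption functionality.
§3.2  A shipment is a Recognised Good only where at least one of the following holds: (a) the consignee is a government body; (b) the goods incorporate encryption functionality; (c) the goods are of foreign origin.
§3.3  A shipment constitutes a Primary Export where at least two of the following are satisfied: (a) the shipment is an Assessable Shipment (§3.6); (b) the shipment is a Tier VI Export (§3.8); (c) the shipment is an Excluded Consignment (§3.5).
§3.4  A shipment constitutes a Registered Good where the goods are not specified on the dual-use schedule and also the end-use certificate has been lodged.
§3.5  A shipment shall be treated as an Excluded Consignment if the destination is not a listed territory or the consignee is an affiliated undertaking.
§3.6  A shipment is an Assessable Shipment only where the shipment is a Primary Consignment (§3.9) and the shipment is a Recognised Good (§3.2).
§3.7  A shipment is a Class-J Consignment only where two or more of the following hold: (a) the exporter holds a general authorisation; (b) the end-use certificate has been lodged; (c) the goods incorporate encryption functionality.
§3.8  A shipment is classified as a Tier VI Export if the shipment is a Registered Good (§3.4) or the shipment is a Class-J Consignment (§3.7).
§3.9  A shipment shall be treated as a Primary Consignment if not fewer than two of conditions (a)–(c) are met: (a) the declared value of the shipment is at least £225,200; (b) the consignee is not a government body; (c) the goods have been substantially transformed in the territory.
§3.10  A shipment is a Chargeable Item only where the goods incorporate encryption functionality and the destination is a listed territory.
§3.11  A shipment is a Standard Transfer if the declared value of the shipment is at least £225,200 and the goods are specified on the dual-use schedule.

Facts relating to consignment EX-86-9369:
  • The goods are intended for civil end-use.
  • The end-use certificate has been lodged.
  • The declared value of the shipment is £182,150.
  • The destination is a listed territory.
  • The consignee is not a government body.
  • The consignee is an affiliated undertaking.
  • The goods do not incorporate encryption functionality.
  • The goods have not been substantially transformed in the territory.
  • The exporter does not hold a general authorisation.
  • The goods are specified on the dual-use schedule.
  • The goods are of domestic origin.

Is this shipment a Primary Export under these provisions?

§3.9 — Primary Consignment: declared value of the shipment: £182,150 ≥ £225,200? no; the consignee is not a government body? yes; the goods have been substantially transformed in the territory? no — 1 of 3 hold (need ≥2) → not satisfied.
§3.2 — Recognised Good: [the consignee is a government body? no] OR [the goods incorporate encryption functionality? no] OR [the goods are of foreign origin? no] → not satisfied.
§3.6 — Assessable Shipment: [Primary Consignment (§3.9)? no] AND [Recognised Good (§3.2)? no] → not satisfied.
§3.4 — Registered Good: [the goods are not specified on the dual-use schedule? no] AND [the end-use certificate has been lodged? yes] → not satisfied.
§3.7 — Class-J Consignment: the exporter holds a general authorisation? no; the end-use certificate has been lodged? yes; the goods incorporate encryption functionality? no — 1 of 3 hold (need ≥2) → not satisfied.
§3.8 — Tier VI Export: [Registered Good (§3.4)? no] OR [Class-J Consignment (§3.7)? no] → not satisfied.
§3.5 — Excluded Consignment: [the destination is not a listed territory? no] OR [the consignee is an affiliated undertaking? yes] → satisfied.
§3.3 — Primary Export: Assessable Shipment (§3.6)? no; Tier VI Export (§3.8)? no; Excluded Consignment (§3.5)? yes — 1 of 3 hold (need ≥2) → not satisfied.

No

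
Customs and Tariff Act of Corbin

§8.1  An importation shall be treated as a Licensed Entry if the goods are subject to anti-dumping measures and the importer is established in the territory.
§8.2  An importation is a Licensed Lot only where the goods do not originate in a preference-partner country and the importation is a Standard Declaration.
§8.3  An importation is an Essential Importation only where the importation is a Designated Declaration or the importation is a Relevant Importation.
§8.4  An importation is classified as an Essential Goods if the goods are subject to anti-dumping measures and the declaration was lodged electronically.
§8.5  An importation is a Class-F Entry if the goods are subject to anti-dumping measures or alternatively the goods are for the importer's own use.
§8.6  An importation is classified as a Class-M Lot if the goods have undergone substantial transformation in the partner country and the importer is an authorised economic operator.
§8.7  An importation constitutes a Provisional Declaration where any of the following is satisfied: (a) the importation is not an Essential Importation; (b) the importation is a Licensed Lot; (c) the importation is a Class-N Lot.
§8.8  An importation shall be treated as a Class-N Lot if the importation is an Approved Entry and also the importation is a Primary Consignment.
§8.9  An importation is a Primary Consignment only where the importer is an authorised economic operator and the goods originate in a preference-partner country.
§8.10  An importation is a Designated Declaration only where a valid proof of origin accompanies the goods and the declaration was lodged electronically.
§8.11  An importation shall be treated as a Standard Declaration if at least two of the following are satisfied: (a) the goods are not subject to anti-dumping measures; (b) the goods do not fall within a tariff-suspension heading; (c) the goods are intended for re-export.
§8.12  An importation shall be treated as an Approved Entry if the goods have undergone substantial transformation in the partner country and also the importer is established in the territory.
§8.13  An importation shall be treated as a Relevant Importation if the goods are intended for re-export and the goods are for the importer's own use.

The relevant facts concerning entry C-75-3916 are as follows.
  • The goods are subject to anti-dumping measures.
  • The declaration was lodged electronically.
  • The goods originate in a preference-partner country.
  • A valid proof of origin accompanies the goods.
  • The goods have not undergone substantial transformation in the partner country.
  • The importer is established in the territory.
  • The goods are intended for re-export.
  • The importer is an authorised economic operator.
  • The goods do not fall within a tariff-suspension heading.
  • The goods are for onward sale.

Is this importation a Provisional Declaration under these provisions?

§8.10 — Designated Declaration: [a valid proof of origin accompanies the goods? yes] AND [the declaration was lodged electronically? yes] → satisfied.
§8.13 — Relevant Importation: [the goods are intended for re-export? yes] AND [the goods are for the importer's own use? no] → not satisfied.
§8.3 — Essential Importation: [Designated Declaration (§8.10)? yes] OR [Relevant Importation (§8.13)? no] → satisfied.
§8.11 — Standard Declaration: the goods are not subject to anti-dumping measures? no; the goods do not fall within a tariff-suspension heading? yes; the goods are intended for re-export? yes — 2 of 3 hold (need ≥2) → satisfied.
§8.2 — Licensed Lot: [the goods do not originate in a preference-partner country? no] AND [Standard Declaration (§8.11)? yes] → not satisfied.
§8.12 — Approved Entry: [the goods have undergone substantial transformation in the partner country? no] AND [the importer is established in the territory? yes] → not satisfied.
§8.9 — Primary Consignment: [the importer is an authorised economic operator? yes] AND [the goods originate in a preference-partner country? yes] → satisfied.
§8.8 — Class-N Lot: [Approved Entry (§8.12)? no] AND [Primary Consignment (§8.9)? yes] → not satisfied.
§8.7 — Provisional Declaration: [not an Essential Importation (§8.3)? no] OR [Licensed Lot (§8.2)? no] OR [Class-N Lot (§8.8)? no] → not satisfied.

No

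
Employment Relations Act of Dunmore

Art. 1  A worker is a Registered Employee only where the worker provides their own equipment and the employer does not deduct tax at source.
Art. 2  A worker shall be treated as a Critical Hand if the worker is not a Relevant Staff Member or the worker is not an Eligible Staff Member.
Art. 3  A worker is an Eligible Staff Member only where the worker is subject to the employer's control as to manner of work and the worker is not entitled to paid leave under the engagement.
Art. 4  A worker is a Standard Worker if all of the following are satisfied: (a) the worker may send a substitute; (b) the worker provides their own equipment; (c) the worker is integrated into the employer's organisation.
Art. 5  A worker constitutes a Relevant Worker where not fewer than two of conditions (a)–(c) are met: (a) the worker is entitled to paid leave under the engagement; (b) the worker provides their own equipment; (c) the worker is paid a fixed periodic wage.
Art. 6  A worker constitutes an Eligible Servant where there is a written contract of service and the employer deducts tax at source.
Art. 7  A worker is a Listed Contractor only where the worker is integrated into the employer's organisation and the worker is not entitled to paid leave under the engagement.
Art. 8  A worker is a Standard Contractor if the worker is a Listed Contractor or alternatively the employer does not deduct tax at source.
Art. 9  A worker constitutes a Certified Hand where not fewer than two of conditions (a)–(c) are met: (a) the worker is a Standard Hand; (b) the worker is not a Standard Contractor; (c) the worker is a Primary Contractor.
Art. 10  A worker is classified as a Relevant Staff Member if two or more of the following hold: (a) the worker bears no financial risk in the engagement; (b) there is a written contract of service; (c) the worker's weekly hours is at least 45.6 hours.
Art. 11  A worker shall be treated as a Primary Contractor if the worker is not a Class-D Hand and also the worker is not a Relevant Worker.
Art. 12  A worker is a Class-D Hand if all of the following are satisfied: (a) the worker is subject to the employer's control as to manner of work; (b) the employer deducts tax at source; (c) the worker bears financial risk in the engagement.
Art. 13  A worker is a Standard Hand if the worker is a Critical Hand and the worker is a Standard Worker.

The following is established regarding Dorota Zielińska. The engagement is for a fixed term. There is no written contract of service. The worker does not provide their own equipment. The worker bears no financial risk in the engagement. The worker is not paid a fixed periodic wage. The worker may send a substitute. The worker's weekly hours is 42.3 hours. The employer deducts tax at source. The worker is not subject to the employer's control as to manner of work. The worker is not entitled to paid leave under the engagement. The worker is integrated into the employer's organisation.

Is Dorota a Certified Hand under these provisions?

No

article 10 — Relevant Staff Member: the worker bears no financial risk in the engagement? yes; there is a written contract of service? no; worker's weekly hours: 42.3 hours ≥ 45.6 hours? no — 1 of 3 hold (need ≥2) → not satisfied.
article 3 — Eligible Staff Member: [the worker is subject to the employer's control as to manner of work? no] AND [the worker is not entitled to paid leave under the engagement? yes] → not satisfied.
article 2 — Critical Hand: [not a Relevant Staff Member (article 10)? yes] OR [not an Eligible Staff Member (article 3)? yes] → satisfied.
article 4 — Standard Worker: [the worker may send a substitute? yes] AND [the worker provides their own equipment? no] AND [the worker is integrated into the employer's organisation? yes] → not satisfied.
article 13 — Standard Hand: [Critical Hand (article 2)? yes] AND [Standard Worker (article 4)? no] → not satisfied.
article 7 — Listed Contractor: [the worker is integrated into the employer's organisation? yes] AND [the worker is not entitled to paid leave under the engagement? yes] → satisfied.
article 8 — Standard Contractor: [Listed Contractor (article 7)? yes] OR [the employer does not deduct tax at source? no] → satisfied.
article 12 — Class-D Hand: [the worker is subject to the employer's control as to manner of work? no] AND [the employer deducts tax at source? yes] AND [the worker bears financial risk in the engagement? no] → not satisfied.
article 5 — Relevant Worker: the worker is entitled to paid leave under the engagement? no; the worker provides their own equipment? no; the worker is paid a fixed periodic wage? no — 0 of 3 hold (need ≥2) → not satisfied.
article 11 — Primary Contractor: [not a Class-D Hand (article 12)? yes] AND [not a Relevant Worker (article 5)? yes] → satisfied.
article 9 — Certified Hand: Standard Hand (article 13)? no; not a Standard Contractor (article 8)? no; Primary Contractor (article 11)? yes — 1 of 3 hold (need ≥2) → not satisfied.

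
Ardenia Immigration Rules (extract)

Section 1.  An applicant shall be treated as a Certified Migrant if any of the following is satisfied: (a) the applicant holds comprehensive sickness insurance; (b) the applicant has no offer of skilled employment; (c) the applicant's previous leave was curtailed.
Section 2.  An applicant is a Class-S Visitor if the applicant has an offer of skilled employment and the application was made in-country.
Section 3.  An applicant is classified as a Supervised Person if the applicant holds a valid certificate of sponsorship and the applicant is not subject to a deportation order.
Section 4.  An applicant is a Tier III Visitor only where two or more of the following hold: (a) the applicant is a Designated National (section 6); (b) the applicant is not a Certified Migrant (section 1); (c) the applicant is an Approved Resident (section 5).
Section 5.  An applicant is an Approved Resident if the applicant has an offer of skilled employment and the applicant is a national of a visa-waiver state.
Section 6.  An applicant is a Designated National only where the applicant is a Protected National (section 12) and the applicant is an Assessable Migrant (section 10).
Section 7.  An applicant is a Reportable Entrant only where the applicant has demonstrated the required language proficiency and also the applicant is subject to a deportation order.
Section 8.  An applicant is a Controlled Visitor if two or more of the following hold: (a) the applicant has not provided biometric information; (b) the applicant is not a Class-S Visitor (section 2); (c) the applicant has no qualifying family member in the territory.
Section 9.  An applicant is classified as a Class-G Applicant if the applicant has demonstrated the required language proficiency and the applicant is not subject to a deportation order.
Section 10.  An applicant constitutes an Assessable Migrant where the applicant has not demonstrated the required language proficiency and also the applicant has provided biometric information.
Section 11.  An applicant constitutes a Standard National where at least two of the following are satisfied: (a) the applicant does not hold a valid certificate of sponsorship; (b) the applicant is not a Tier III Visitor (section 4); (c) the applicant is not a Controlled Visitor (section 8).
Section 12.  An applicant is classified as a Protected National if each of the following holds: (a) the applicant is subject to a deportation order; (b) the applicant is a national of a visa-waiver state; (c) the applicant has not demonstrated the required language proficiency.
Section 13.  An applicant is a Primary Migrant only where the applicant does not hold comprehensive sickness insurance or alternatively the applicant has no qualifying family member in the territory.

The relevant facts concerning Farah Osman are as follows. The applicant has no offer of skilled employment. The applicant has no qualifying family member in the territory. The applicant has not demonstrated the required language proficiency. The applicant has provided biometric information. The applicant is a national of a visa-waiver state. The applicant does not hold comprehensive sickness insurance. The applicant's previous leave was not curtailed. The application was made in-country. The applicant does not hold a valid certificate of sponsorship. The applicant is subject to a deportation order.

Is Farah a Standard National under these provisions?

Yes

Under section 12: the applicant is subject to a deportation order? yes; and the applicant is a national of a visa-waiver state? yes; and the applicant has not demonstrated the required language proficiency? yes. So the applicant is a Protected National.
Under section 10: the applicant has not demonstrated the required language proficiency? yes; and the applicant has provided biometric information? yes. So the applicant is an Assessable Migrant.
Under section 6: Protected National (section 12)? yes; and Assessable Migrant (section 10)? yes. So the applicant is a Designated National.
Under section 1: the applicant holds comprehensive sickness insurance? no; or the applicant has no offer of skilled employment? yes; or the applicant's previous leave was curtailed? no. So the applicant is a Certified Migrant.
Under section 5: the applicant has an offer of skilled employment? no; and the applicant is a national of a visa-waiver state? yes. So the applicant is not an Approved Resident.
Under section 4: Designated National (section 6)? yes; not a Certified Migrant (section 1)? no; Approved Resident (section 5)? no — 1 of 3 hold (need ≥2) → not satisfied.
Under section 2: the applicant has an offer of skilled employment? no; and the application was made in-country? yes. So the applicant is not a Class-S Visitor.
Under section 8: the applicant has not provided biometric information? no; not a Class-S Visitor (section 2)? yes; the applicant has no qualifying family member in the territory? yes — 2 of 3 hold (need ≥2) → satisfied.
Under section 11: the applicant does not hold a valid certificate of sponsorship? yes; not a Tier III Visitor (section 4)? yes; not a Controlled Visitor (section 8)? no — 2 of 3 hold (need ≥2) → satisfied.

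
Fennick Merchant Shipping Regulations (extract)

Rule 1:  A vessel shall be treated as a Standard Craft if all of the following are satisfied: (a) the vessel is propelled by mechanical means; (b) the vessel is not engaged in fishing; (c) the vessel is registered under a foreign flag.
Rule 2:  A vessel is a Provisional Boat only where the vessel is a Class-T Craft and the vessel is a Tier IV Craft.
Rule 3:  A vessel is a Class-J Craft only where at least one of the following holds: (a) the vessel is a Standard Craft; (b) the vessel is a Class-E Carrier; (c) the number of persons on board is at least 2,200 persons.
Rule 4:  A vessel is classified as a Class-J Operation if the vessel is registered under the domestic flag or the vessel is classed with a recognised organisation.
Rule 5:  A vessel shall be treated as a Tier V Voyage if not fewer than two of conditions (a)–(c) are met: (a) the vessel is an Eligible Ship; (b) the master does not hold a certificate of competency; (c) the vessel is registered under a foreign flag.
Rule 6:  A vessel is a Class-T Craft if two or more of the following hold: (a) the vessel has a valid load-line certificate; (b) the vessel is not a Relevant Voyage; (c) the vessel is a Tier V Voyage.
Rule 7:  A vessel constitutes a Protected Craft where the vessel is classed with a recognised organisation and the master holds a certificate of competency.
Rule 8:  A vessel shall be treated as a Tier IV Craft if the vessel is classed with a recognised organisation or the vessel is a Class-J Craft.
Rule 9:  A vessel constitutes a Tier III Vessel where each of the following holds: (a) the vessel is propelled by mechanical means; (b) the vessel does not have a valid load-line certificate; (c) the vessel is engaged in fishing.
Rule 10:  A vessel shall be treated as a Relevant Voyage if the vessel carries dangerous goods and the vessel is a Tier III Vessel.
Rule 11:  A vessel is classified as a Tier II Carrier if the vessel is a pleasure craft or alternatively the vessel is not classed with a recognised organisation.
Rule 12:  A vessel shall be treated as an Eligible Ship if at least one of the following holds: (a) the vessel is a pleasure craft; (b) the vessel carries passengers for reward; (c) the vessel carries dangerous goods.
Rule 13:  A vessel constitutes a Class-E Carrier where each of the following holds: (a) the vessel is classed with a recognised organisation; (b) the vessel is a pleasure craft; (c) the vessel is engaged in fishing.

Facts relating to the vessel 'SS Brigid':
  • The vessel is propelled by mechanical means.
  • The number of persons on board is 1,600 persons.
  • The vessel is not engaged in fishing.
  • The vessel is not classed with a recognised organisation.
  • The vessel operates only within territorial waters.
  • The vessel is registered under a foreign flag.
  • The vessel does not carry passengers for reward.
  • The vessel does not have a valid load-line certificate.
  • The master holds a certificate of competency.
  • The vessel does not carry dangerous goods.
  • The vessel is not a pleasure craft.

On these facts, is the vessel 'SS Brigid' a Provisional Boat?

No

rule 9 — Tier III Vessel: [the vessel is propelled by mechanical means? yes] AND [the vessel does not have a valid load-line certificate? yes] AND [the vessel is engaged in fishing? no] → not satisfied.
rule 10 — Relevant Voyage: [the vessel carries dangerous goods? no] AND [Tier III Vessel (rule 9)? no] → not satisfied.
rule 12 — Eligible Ship: [the vessel is a pleasure craft? no] OR [the vessel carries passengers for reward? no] OR [the vessel carries dangerous goods? no] → not satisfied.
rule 5 — Tier V Voyage: Eligible Ship (rule 12)? no; the master does not hold a certificate of competency? no; the vessel is registered under a foreign flag? yes — 1 of 3 hold (need ≥2) → not satisfied.
rule 6 — Class-T Craft: the vessel has a valid load-line certificate? no; not a Relevant Voyage (rule 10)? yes; Tier V Voyage (rule 5)? no — 1 of 3 hold (need ≥2) → not satisfied.
rule 1 — Standard Craft: [the vessel is propelled by mechanical means? yes] AND [the vessel is not engaged in fishing? yes] AND [the vessel is registered under a foreign flag? yes] → satisfied.
rule 13 — Class-E Carrier: [the vessel is classed with a recognised organisation? no] AND [the vessel is a pleasure craft? no] AND [the vessel is engaged in fishing? no] → not satisfied.
rule 3 — Class-J Craft: [Standard Craft (rule 1)? yes] OR [Class-E Carrier (rule 13)? no] OR [number of persons on board: 1,600 persons ≥ 2,200 persons? no] → satisfied.
rule 8 — Tier IV Craft: [the vessel is classed with a recognised organisation? no] OR [Class-J Craft (rule 3)? yes] → satisfied.
rule 2 — Provisional Boat: [Class-T Craft (rule 6)? no] AND [Tier IV Craft (rule 8)? yes] → not satisfied.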